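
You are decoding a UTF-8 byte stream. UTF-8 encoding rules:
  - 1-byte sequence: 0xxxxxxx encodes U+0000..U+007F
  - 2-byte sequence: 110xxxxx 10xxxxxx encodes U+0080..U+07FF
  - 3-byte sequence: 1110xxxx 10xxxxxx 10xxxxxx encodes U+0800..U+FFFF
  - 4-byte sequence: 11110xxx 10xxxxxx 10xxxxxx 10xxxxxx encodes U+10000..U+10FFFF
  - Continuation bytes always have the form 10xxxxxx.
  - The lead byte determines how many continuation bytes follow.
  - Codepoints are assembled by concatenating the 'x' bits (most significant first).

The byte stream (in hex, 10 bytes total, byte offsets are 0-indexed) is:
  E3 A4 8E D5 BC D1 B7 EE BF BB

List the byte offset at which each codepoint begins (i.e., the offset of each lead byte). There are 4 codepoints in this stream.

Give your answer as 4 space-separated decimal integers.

Byte[0]=E3: 3-byte lead, need 2 cont bytes. acc=0x3
Byte[1]=A4: continuation. acc=(acc<<6)|0x24=0xE4
Byte[2]=8E: continuation. acc=(acc<<6)|0x0E=0x390E
Completed: cp=U+390E (starts at byte 0)
Byte[3]=D5: 2-byte lead, need 1 cont bytes. acc=0x15
Byte[4]=BC: continuation. acc=(acc<<6)|0x3C=0x57C
Completed: cp=U+057C (starts at byte 3)
Byte[5]=D1: 2-byte lead, need 1 cont bytes. acc=0x11
Byte[6]=B7: continuation. acc=(acc<<6)|0x37=0x477
Completed: cp=U+0477 (starts at byte 5)
Byte[7]=EE: 3-byte lead, need 2 cont bytes. acc=0xE
Byte[8]=BF: continuation. acc=(acc<<6)|0x3F=0x3BF
Byte[9]=BB: continuation. acc=(acc<<6)|0x3B=0xEFFB
Completed: cp=U+EFFB (starts at byte 7)

Answer: 0 3 5 7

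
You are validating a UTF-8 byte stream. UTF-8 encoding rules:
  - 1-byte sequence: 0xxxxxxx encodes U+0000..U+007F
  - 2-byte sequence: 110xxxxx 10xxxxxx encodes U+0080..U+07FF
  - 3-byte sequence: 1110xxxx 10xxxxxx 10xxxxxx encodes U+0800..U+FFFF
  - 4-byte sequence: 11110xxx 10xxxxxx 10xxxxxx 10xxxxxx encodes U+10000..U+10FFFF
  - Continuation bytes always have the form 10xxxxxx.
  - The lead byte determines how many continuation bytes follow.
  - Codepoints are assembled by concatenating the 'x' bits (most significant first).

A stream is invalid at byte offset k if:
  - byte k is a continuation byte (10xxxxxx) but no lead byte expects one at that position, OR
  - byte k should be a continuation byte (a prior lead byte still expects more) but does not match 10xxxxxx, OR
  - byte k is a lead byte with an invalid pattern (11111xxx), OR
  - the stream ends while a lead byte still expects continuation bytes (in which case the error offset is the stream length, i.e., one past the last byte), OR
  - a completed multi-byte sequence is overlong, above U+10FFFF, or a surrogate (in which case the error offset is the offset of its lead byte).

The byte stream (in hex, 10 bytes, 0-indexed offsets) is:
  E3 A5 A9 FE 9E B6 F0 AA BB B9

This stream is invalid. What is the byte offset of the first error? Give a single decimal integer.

Byte[0]=E3: 3-byte lead, need 2 cont bytes. acc=0x3
Byte[1]=A5: continuation. acc=(acc<<6)|0x25=0xE5
Byte[2]=A9: continuation. acc=(acc<<6)|0x29=0x3969
Completed: cp=U+3969 (starts at byte 0)
Byte[3]=FE: INVALID lead byte (not 0xxx/110x/1110/11110)

Answer: 3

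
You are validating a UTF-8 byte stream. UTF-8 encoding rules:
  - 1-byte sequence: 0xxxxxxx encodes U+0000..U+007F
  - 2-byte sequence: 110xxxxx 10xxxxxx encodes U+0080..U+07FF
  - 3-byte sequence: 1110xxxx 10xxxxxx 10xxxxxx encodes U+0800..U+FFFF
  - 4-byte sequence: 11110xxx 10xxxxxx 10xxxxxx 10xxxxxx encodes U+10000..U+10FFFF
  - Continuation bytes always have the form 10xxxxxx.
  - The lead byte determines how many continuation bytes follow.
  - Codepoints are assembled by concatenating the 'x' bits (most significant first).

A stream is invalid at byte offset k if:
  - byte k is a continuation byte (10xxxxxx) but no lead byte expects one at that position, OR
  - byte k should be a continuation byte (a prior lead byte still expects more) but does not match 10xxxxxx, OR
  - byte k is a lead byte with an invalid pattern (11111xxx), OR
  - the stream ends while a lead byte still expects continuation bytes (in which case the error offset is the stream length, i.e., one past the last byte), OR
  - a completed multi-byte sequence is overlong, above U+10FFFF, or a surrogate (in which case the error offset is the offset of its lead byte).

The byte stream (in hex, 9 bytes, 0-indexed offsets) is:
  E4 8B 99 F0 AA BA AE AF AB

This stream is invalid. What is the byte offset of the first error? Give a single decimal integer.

Answer: 7

Derivation:
Byte[0]=E4: 3-byte lead, need 2 cont bytes. acc=0x4
Byte[1]=8B: continuation. acc=(acc<<6)|0x0B=0x10B
Byte[2]=99: continuation. acc=(acc<<6)|0x19=0x42D9
Completed: cp=U+42D9 (starts at byte 0)
Byte[3]=F0: 4-byte lead, need 3 cont bytes. acc=0x0
Byte[4]=AA: continuation. acc=(acc<<6)|0x2A=0x2A
Byte[5]=BA: continuation. acc=(acc<<6)|0x3A=0xABA
Byte[6]=AE: continuation. acc=(acc<<6)|0x2E=0x2AEAE
Completed: cp=U+2AEAE (starts at byte 3)
Byte[7]=AF: INVALID lead byte (not 0xxx/110x/1110/11110)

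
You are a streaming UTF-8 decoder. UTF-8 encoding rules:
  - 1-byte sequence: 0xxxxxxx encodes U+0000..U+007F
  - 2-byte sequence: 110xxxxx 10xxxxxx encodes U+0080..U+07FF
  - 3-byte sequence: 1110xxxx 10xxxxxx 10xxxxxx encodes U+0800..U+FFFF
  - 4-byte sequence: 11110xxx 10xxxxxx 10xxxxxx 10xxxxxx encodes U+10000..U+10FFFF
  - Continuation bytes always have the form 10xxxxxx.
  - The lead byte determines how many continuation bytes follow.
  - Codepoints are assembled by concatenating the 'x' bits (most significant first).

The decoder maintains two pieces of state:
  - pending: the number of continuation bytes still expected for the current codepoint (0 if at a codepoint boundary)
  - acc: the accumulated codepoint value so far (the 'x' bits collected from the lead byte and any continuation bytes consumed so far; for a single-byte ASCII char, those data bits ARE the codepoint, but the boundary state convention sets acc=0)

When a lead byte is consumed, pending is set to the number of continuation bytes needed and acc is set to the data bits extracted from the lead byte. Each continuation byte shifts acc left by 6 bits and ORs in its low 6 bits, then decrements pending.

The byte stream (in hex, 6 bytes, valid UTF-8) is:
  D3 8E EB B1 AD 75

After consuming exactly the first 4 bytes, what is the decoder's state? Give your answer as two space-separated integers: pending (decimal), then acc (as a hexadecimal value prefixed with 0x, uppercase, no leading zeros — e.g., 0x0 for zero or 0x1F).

Answer: 1 0x2F1

Derivation:
Byte[0]=D3: 2-byte lead. pending=1, acc=0x13
Byte[1]=8E: continuation. acc=(acc<<6)|0x0E=0x4CE, pending=0
Byte[2]=EB: 3-byte lead. pending=2, acc=0xB
Byte[3]=B1: continuation. acc=(acc<<6)|0x31=0x2F1, pending=1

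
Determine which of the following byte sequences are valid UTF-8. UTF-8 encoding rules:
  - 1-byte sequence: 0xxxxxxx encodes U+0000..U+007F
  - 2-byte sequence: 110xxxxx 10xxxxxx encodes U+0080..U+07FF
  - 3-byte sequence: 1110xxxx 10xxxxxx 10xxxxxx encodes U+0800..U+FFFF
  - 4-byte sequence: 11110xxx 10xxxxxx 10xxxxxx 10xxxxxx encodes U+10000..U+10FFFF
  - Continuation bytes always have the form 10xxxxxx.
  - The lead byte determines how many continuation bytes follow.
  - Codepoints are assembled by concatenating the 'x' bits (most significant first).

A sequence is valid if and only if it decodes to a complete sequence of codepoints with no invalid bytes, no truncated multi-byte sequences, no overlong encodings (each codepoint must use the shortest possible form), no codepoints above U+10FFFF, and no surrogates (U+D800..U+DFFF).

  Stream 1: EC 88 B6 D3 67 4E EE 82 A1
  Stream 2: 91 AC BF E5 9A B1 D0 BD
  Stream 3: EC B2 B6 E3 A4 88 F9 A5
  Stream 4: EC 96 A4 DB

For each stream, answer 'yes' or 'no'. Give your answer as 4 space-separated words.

Stream 1: error at byte offset 4. INVALID
Stream 2: error at byte offset 0. INVALID
Stream 3: error at byte offset 6. INVALID
Stream 4: error at byte offset 4. INVALID

Answer: no no no no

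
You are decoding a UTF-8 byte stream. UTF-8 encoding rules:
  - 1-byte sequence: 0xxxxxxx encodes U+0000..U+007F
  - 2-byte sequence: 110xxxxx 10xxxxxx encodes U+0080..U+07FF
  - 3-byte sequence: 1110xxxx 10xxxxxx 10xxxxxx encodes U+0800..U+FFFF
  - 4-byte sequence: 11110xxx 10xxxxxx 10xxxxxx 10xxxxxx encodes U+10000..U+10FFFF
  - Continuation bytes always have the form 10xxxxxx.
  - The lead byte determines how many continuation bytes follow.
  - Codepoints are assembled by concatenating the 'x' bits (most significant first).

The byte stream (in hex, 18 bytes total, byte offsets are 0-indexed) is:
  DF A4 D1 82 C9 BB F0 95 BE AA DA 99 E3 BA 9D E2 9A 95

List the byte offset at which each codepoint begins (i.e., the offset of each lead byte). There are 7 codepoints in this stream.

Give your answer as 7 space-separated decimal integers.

Answer: 0 2 4 6 10 12 15

Derivation:
Byte[0]=DF: 2-byte lead, need 1 cont bytes. acc=0x1F
Byte[1]=A4: continuation. acc=(acc<<6)|0x24=0x7E4
Completed: cp=U+07E4 (starts at byte 0)
Byte[2]=D1: 2-byte lead, need 1 cont bytes. acc=0x11
Byte[3]=82: continuation. acc=(acc<<6)|0x02=0x442
Completed: cp=U+0442 (starts at byte 2)
Byte[4]=C9: 2-byte lead, need 1 cont bytes. acc=0x9
Byte[5]=BB: continuation. acc=(acc<<6)|0x3B=0x27B
Completed: cp=U+027B (starts at byte 4)
Byte[6]=F0: 4-byte lead, need 3 cont bytes. acc=0x0
Byte[7]=95: continuation. acc=(acc<<6)|0x15=0x15
Byte[8]=BE: continuation. acc=(acc<<6)|0x3E=0x57E
Byte[9]=AA: continuation. acc=(acc<<6)|0x2A=0x15FAA
Completed: cp=U+15FAA (starts at byte 6)
Byte[10]=DA: 2-byte lead, need 1 cont bytes. acc=0x1A
Byte[11]=99: continuation. acc=(acc<<6)|0x19=0x699
Completed: cp=U+0699 (starts at byte 10)
Byte[12]=E3: 3-byte lead, need 2 cont bytes. acc=0x3
Byte[13]=BA: continuation. acc=(acc<<6)|0x3A=0xFA
Byte[14]=9D: continuation. acc=(acc<<6)|0x1D=0x3E9D
Completed: cp=U+3E9D (starts at byte 12)
Byte[15]=E2: 3-byte lead, need 2 cont bytes. acc=0x2
Byte[16]=9A: continuation. acc=(acc<<6)|0x1A=0x9A
Byte[17]=95: continuation. acc=(acc<<6)|0x15=0x2695
Completed: cp=U+2695 (starts at byte 15)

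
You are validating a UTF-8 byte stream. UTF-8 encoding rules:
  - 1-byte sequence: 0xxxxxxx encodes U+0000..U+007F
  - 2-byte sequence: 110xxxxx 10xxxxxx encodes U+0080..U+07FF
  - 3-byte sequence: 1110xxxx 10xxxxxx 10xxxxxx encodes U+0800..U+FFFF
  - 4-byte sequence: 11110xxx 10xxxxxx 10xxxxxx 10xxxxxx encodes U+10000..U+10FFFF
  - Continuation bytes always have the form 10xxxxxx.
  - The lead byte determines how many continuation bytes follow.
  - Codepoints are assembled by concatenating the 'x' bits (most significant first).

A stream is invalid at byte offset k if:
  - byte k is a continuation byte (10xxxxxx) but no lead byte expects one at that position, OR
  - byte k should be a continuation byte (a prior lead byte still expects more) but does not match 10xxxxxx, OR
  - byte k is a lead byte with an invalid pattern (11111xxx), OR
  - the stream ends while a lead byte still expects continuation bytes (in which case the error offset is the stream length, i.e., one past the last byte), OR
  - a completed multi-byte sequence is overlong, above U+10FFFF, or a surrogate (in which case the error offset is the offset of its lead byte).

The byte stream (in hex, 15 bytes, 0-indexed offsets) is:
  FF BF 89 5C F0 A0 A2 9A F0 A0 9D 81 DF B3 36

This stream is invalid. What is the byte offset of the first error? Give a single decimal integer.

Byte[0]=FF: INVALID lead byte (not 0xxx/110x/1110/11110)

Answer: 0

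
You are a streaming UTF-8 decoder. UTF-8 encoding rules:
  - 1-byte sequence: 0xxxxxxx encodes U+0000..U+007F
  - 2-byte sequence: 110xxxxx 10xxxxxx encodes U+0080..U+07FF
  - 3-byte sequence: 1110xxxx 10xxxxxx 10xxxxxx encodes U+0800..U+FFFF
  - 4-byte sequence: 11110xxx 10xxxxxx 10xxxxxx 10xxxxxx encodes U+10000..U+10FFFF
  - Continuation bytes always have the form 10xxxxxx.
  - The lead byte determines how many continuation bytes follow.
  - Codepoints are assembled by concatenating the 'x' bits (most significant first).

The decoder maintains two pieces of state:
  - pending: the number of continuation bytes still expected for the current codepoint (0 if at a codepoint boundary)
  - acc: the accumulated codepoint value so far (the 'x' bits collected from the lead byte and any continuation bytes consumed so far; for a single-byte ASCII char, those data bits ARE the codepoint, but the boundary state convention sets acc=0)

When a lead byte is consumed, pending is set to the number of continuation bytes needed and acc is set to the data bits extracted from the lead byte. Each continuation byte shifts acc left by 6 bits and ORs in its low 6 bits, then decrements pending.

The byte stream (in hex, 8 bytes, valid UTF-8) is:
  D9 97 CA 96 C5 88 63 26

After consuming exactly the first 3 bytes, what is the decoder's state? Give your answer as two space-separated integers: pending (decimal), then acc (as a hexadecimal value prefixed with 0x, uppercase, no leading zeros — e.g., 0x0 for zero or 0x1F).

Answer: 1 0xA

Derivation:
Byte[0]=D9: 2-byte lead. pending=1, acc=0x19
Byte[1]=97: continuation. acc=(acc<<6)|0x17=0x657, pending=0
Byte[2]=CA: 2-byte lead. pending=1, acc=0xA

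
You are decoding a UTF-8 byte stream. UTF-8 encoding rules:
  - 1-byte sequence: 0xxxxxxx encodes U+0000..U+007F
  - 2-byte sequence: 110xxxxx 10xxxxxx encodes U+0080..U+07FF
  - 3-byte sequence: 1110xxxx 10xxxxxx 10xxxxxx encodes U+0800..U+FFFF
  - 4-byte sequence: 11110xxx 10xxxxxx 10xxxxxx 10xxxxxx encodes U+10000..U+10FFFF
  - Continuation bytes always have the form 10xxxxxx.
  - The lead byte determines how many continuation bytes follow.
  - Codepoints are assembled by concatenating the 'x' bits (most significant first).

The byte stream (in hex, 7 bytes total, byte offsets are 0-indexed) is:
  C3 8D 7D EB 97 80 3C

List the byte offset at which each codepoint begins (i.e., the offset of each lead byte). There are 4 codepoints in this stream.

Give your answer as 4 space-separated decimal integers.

Answer: 0 2 3 6

Derivation:
Byte[0]=C3: 2-byte lead, need 1 cont bytes. acc=0x3
Byte[1]=8D: continuation. acc=(acc<<6)|0x0D=0xCD
Completed: cp=U+00CD (starts at byte 0)
Byte[2]=7D: 1-byte ASCII. cp=U+007D
Byte[3]=EB: 3-byte lead, need 2 cont bytes. acc=0xB
Byte[4]=97: continuation. acc=(acc<<6)|0x17=0x2D7
Byte[5]=80: continuation. acc=(acc<<6)|0x00=0xB5C0
Completed: cp=U+B5C0 (starts at byte 3)
Byte[6]=3C: 1-byte ASCII. cp=U+003C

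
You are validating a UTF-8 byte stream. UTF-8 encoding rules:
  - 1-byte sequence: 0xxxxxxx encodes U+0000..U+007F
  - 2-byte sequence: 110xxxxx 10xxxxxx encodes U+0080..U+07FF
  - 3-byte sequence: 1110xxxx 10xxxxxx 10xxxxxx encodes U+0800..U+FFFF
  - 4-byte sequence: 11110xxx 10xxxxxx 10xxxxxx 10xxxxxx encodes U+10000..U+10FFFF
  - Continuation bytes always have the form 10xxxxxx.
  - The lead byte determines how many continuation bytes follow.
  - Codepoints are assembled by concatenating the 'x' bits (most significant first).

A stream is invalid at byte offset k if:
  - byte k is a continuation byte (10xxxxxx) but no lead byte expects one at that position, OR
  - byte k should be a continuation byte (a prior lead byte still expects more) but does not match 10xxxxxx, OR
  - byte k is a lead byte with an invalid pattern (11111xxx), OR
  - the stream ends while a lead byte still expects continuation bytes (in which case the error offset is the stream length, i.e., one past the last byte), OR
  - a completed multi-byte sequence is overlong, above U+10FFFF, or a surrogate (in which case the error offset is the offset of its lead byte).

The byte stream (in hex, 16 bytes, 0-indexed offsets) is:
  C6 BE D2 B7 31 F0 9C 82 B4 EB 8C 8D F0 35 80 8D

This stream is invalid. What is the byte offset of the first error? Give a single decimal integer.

Answer: 13

Derivation:
Byte[0]=C6: 2-byte lead, need 1 cont bytes. acc=0x6
Byte[1]=BE: continuation. acc=(acc<<6)|0x3E=0x1BE
Completed: cp=U+01BE (starts at byte 0)
Byte[2]=D2: 2-byte lead, need 1 cont bytes. acc=0x12
Byte[3]=B7: continuation. acc=(acc<<6)|0x37=0x4B7
Completed: cp=U+04B7 (starts at byte 2)
Byte[4]=31: 1-byte ASCII. cp=U+0031
Byte[5]=F0: 4-byte lead, need 3 cont bytes. acc=0x0
Byte[6]=9C: continuation. acc=(acc<<6)|0x1C=0x1C
Byte[7]=82: continuation. acc=(acc<<6)|0x02=0x702
Byte[8]=B4: continuation. acc=(acc<<6)|0x34=0x1C0B4
Completed: cp=U+1C0B4 (starts at byte 5)
Byte[9]=EB: 3-byte lead, need 2 cont bytes. acc=0xB
Byte[10]=8C: continuation. acc=(acc<<6)|0x0C=0x2CC
Byte[11]=8D: continuation. acc=(acc<<6)|0x0D=0xB30D
Completed: cp=U+B30D (starts at byte 9)
Byte[12]=F0: 4-byte lead, need 3 cont bytes. acc=0x0
Byte[13]=35: expected 10xxxxxx continuation. INVALID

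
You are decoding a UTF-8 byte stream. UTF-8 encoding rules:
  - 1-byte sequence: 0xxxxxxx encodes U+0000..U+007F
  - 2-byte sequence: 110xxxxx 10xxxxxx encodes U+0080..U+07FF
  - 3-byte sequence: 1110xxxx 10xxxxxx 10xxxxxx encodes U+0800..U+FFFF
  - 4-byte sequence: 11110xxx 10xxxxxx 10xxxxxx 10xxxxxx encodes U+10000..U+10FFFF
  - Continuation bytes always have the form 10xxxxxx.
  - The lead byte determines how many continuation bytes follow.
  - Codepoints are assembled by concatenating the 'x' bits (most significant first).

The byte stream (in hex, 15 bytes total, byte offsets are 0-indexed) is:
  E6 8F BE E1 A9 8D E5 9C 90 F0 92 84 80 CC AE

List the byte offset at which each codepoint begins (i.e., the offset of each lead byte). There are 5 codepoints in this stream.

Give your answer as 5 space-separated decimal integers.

Answer: 0 3 6 9 13

Derivation:
Byte[0]=E6: 3-byte lead, need 2 cont bytes. acc=0x6
Byte[1]=8F: continuation. acc=(acc<<6)|0x0F=0x18F
Byte[2]=BE: continuation. acc=(acc<<6)|0x3E=0x63FE
Completed: cp=U+63FE (starts at byte 0)
Byte[3]=E1: 3-byte lead, need 2 cont bytes. acc=0x1
Byte[4]=A9: continuation. acc=(acc<<6)|0x29=0x69
Byte[5]=8D: continuation. acc=(acc<<6)|0x0D=0x1A4D
Completed: cp=U+1A4D (starts at byte 3)
Byte[6]=E5: 3-byte lead, need 2 cont bytes. acc=0x5
Byte[7]=9C: continuation. acc=(acc<<6)|0x1C=0x15C
Byte[8]=90: continuation. acc=(acc<<6)|0x10=0x5710
Completed: cp=U+5710 (starts at byte 6)
Byte[9]=F0: 4-byte lead, need 3 cont bytes. acc=0x0
Byte[10]=92: continuation. acc=(acc<<6)|0x12=0x12
Byte[11]=84: continuation. acc=(acc<<6)|0x04=0x484
Byte[12]=80: continuation. acc=(acc<<6)|0x00=0x12100
Completed: cp=U+12100 (starts at byte 9)
Byte[13]=CC: 2-byte lead, need 1 cont bytes. acc=0xC
Byte[14]=AE: continuation. acc=(acc<<6)|0x2E=0x32E
Completed: cp=U+032E (starts at byte 13)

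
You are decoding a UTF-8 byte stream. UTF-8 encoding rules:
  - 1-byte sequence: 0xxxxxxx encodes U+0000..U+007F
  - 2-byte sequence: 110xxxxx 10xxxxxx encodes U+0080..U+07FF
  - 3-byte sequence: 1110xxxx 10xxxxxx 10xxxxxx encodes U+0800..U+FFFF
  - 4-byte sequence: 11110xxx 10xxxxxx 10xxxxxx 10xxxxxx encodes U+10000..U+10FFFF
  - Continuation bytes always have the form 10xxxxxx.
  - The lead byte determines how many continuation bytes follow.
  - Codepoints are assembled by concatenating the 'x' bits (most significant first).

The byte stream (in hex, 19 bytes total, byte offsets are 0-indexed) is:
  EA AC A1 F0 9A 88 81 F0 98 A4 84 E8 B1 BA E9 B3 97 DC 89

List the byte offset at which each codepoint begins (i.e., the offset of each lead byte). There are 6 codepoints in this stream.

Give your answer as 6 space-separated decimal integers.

Answer: 0 3 7 11 14 17

Derivation:
Byte[0]=EA: 3-byte lead, need 2 cont bytes. acc=0xA
Byte[1]=AC: continuation. acc=(acc<<6)|0x2C=0x2AC
Byte[2]=A1: continuation. acc=(acc<<6)|0x21=0xAB21
Completed: cp=U+AB21 (starts at byte 0)
Byte[3]=F0: 4-byte lead, need 3 cont bytes. acc=0x0
Byte[4]=9A: continuation. acc=(acc<<6)|0x1A=0x1A
Byte[5]=88: continuation. acc=(acc<<6)|0x08=0x688
Byte[6]=81: continuation. acc=(acc<<6)|0x01=0x1A201
Completed: cp=U+1A201 (starts at byte 3)
Byte[7]=F0: 4-byte lead, need 3 cont bytes. acc=0x0
Byte[8]=98: continuation. acc=(acc<<6)|0x18=0x18
Byte[9]=A4: continuation. acc=(acc<<6)|0x24=0x624
Byte[10]=84: continuation. acc=(acc<<6)|0x04=0x18904
Completed: cp=U+18904 (starts at byte 7)
Byte[11]=E8: 3-byte lead, need 2 cont bytes. acc=0x8
Byte[12]=B1: continuation. acc=(acc<<6)|0x31=0x231
Byte[13]=BA: continuation. acc=(acc<<6)|0x3A=0x8C7A
Completed: cp=U+8C7A (starts at byte 11)
Byte[14]=E9: 3-byte lead, need 2 cont bytes. acc=0x9
Byte[15]=B3: continuation. acc=(acc<<6)|0x33=0x273
Byte[16]=97: continuation. acc=(acc<<6)|0x17=0x9CD7
Completed: cp=U+9CD7 (starts at byte 14)
Byte[17]=DC: 2-byte lead, need 1 cont bytes. acc=0x1C
Byte[18]=89: continuation. acc=(acc<<6)|0x09=0x709
Completed: cp=U+0709 (starts at byte 17)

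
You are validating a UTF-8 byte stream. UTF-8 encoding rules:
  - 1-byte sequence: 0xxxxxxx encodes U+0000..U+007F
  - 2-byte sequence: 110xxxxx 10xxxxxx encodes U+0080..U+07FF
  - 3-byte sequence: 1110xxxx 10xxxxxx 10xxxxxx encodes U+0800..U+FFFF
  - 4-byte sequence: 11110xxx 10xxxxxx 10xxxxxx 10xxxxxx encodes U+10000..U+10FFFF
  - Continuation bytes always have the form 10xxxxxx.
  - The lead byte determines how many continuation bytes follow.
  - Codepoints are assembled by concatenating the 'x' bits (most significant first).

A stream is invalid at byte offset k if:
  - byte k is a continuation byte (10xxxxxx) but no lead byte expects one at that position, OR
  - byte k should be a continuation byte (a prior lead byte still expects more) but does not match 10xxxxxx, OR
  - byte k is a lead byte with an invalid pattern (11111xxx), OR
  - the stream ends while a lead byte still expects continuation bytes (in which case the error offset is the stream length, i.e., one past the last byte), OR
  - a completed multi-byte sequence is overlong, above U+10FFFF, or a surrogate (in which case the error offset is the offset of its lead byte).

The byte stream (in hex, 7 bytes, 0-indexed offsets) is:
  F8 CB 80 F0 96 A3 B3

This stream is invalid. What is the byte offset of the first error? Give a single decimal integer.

Byte[0]=F8: INVALID lead byte (not 0xxx/110x/1110/11110)

Answer: 0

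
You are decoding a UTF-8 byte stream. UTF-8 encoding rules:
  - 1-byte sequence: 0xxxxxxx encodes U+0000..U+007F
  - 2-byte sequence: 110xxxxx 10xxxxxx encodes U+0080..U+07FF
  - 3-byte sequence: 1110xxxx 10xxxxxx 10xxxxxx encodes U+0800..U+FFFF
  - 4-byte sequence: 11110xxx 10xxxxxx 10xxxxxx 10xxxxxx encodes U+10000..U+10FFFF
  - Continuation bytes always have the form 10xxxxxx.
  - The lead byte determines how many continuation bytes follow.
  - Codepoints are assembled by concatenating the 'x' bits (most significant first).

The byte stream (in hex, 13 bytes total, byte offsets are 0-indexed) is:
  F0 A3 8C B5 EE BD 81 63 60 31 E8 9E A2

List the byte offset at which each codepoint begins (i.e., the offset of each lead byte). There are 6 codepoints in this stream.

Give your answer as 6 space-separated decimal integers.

Byte[0]=F0: 4-byte lead, need 3 cont bytes. acc=0x0
Byte[1]=A3: continuation. acc=(acc<<6)|0x23=0x23
Byte[2]=8C: continuation. acc=(acc<<6)|0x0C=0x8CC
Byte[3]=B5: continuation. acc=(acc<<6)|0x35=0x23335
Completed: cp=U+23335 (starts at byte 0)
Byte[4]=EE: 3-byte lead, need 2 cont bytes. acc=0xE
Byte[5]=BD: continuation. acc=(acc<<6)|0x3D=0x3BD
Byte[6]=81: continuation. acc=(acc<<6)|0x01=0xEF41
Completed: cp=U+EF41 (starts at byte 4)
Byte[7]=63: 1-byte ASCII. cp=U+0063
Byte[8]=60: 1-byte ASCII. cp=U+0060
Byte[9]=31: 1-byte ASCII. cp=U+0031
Byte[10]=E8: 3-byte lead, need 2 cont bytes. acc=0x8
Byte[11]=9E: continuation. acc=(acc<<6)|0x1E=0x21E
Byte[12]=A2: continuation. acc=(acc<<6)|0x22=0x87A2
Completed: cp=U+87A2 (starts at byte 10)

Answer: 0 4 7 8 9 10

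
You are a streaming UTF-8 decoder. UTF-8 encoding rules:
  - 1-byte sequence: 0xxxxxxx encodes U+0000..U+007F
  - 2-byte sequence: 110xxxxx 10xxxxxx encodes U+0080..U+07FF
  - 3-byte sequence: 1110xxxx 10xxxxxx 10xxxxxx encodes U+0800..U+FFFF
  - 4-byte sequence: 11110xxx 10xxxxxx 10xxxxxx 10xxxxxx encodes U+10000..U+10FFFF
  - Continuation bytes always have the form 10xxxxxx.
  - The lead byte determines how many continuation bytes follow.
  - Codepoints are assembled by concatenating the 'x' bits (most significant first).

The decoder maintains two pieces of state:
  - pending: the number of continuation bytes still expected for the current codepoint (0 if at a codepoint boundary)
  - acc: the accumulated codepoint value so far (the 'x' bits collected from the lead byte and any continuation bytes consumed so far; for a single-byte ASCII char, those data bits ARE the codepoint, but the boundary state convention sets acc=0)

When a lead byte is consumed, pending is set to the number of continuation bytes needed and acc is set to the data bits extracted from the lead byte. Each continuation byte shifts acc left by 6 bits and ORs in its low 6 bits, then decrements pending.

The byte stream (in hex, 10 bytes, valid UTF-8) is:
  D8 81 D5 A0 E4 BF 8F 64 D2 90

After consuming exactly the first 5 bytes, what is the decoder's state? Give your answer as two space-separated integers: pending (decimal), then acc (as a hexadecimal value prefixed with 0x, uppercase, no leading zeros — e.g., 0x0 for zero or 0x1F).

Answer: 2 0x4

Derivation:
Byte[0]=D8: 2-byte lead. pending=1, acc=0x18
Byte[1]=81: continuation. acc=(acc<<6)|0x01=0x601, pending=0
Byte[2]=D5: 2-byte lead. pending=1, acc=0x15
Byte[3]=A0: continuation. acc=(acc<<6)|0x20=0x560, pending=0
Byte[4]=E4: 3-byte lead. pending=2, acc=0x4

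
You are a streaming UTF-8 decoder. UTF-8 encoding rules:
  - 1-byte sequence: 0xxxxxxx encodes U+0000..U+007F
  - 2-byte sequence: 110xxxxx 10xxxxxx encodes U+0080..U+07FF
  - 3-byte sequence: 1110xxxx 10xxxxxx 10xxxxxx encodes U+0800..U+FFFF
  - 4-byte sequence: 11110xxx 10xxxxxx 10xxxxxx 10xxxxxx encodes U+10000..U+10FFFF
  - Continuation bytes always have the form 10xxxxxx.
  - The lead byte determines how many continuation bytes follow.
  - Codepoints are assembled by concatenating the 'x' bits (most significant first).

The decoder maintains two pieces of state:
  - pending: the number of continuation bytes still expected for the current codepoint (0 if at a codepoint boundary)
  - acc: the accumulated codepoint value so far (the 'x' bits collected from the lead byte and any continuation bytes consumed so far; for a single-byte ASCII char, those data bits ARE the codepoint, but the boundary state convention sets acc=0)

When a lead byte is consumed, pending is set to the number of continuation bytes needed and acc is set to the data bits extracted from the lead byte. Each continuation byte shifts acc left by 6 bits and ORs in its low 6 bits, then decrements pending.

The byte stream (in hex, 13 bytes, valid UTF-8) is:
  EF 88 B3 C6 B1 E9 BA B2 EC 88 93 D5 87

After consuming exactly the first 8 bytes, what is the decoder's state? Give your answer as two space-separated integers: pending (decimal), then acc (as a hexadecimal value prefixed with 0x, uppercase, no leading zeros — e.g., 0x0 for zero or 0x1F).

Byte[0]=EF: 3-byte lead. pending=2, acc=0xF
Byte[1]=88: continuation. acc=(acc<<6)|0x08=0x3C8, pending=1
Byte[2]=B3: continuation. acc=(acc<<6)|0x33=0xF233, pending=0
Byte[3]=C6: 2-byte lead. pending=1, acc=0x6
Byte[4]=B1: continuation. acc=(acc<<6)|0x31=0x1B1, pending=0
Byte[5]=E9: 3-byte lead. pending=2, acc=0x9
Byte[6]=BA: continuation. acc=(acc<<6)|0x3A=0x27A, pending=1
Byte[7]=B2: continuation. acc=(acc<<6)|0x32=0x9EB2, pending=0

Answer: 0 0x9EB2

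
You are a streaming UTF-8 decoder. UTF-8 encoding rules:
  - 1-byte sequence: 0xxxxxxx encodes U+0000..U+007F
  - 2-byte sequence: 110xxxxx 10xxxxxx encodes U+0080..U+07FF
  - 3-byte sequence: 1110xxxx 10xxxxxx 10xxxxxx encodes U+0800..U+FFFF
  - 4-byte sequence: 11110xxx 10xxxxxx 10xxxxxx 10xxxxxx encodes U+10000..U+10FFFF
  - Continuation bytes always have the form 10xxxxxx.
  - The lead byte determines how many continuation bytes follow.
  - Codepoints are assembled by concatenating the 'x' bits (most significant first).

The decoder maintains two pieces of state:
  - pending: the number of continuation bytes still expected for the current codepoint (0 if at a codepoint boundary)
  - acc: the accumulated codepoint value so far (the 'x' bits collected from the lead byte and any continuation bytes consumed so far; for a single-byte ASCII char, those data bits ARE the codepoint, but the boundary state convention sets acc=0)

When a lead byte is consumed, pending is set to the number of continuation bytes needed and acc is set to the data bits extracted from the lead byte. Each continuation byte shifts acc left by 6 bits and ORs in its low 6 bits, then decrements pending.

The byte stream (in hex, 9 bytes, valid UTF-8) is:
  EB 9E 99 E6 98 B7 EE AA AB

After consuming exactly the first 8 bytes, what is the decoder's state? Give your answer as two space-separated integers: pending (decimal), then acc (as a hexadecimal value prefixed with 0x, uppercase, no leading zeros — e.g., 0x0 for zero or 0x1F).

Answer: 1 0x3AA

Derivation:
Byte[0]=EB: 3-byte lead. pending=2, acc=0xB
Byte[1]=9E: continuation. acc=(acc<<6)|0x1E=0x2DE, pending=1
Byte[2]=99: continuation. acc=(acc<<6)|0x19=0xB799, pending=0
Byte[3]=E6: 3-byte lead. pending=2, acc=0x6
Byte[4]=98: continuation. acc=(acc<<6)|0x18=0x198, pending=1
Byte[5]=B7: continuation. acc=(acc<<6)|0x37=0x6637, pending=0
Byte[6]=EE: 3-byte lead. pending=2, acc=0xE
Byte[7]=AA: continuation. acc=(acc<<6)|0x2A=0x3AA, pending=1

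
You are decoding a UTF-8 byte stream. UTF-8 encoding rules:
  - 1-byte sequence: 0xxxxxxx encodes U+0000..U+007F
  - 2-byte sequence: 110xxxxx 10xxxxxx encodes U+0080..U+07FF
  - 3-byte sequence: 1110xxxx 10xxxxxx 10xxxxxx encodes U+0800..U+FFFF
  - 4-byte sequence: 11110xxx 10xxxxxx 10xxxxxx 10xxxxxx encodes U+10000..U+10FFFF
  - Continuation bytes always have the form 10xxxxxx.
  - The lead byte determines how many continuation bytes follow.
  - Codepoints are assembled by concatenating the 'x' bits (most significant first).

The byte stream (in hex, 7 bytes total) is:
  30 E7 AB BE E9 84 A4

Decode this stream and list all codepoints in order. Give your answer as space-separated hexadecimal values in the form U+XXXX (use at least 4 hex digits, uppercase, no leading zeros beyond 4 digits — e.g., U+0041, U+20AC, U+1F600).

Answer: U+0030 U+7AFE U+9124

Derivation:
Byte[0]=30: 1-byte ASCII. cp=U+0030
Byte[1]=E7: 3-byte lead, need 2 cont bytes. acc=0x7
Byte[2]=AB: continuation. acc=(acc<<6)|0x2B=0x1EB
Byte[3]=BE: continuation. acc=(acc<<6)|0x3E=0x7AFE
Completed: cp=U+7AFE (starts at byte 1)
Byte[4]=E9: 3-byte lead, need 2 cont bytes. acc=0x9
Byte[5]=84: continuation. acc=(acc<<6)|0x04=0x244
Byte[6]=A4: continuation. acc=(acc<<6)|0x24=0x9124
Completed: cp=U+9124 (starts at byte 4)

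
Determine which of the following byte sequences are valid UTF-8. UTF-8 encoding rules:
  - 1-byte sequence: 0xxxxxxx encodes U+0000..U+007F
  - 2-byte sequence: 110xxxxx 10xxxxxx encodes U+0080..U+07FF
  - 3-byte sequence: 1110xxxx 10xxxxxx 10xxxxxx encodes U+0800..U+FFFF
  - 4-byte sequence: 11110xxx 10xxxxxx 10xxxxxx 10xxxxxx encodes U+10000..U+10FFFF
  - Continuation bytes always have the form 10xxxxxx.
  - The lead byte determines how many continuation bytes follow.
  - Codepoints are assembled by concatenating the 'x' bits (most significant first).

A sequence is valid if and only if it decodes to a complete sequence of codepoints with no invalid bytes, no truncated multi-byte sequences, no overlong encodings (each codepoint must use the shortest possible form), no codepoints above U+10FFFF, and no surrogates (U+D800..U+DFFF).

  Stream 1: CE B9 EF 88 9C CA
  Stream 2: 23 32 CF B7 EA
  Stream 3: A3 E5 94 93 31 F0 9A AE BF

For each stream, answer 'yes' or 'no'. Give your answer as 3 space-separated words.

Answer: no no no

Derivation:
Stream 1: error at byte offset 6. INVALID
Stream 2: error at byte offset 5. INVALID
Stream 3: error at byte offset 0. INVALID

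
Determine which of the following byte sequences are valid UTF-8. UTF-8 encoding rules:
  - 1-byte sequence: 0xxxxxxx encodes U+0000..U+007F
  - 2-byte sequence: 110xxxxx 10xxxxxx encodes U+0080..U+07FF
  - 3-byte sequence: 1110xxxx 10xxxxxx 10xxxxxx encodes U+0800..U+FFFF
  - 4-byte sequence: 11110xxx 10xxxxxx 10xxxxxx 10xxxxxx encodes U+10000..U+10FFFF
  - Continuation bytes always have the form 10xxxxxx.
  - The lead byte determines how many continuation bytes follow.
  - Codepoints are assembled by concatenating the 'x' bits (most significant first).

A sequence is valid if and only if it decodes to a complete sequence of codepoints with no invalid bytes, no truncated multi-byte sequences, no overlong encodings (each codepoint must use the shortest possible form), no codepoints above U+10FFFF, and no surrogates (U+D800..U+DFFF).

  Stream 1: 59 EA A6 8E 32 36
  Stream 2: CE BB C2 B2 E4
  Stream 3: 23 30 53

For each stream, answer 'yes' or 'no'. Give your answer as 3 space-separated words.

Stream 1: decodes cleanly. VALID
Stream 2: error at byte offset 5. INVALID
Stream 3: decodes cleanly. VALID

Answer: yes no yes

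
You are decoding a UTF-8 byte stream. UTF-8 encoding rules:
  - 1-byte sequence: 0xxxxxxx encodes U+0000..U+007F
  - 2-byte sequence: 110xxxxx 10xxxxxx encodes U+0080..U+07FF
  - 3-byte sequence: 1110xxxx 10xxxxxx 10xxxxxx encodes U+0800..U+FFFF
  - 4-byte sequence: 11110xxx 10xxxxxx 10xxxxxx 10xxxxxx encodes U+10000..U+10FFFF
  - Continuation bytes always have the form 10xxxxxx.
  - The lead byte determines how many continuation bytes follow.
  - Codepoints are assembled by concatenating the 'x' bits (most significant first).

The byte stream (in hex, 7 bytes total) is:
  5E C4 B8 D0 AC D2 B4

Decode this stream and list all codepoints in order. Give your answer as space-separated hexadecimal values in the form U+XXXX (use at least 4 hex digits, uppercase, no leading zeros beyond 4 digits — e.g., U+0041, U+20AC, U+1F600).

Byte[0]=5E: 1-byte ASCII. cp=U+005E
Byte[1]=C4: 2-byte lead, need 1 cont bytes. acc=0x4
Byte[2]=B8: continuation. acc=(acc<<6)|0x38=0x138
Completed: cp=U+0138 (starts at byte 1)
Byte[3]=D0: 2-byte lead, need 1 cont bytes. acc=0x10
Byte[4]=AC: continuation. acc=(acc<<6)|0x2C=0x42C
Completed: cp=U+042C (starts at byte 3)
Byte[5]=D2: 2-byte lead, need 1 cont bytes. acc=0x12
Byte[6]=B4: continuation. acc=(acc<<6)|0x34=0x4B4
Completed: cp=U+04B4 (starts at byte 5)

Answer: U+005E U+0138 U+042C U+04B4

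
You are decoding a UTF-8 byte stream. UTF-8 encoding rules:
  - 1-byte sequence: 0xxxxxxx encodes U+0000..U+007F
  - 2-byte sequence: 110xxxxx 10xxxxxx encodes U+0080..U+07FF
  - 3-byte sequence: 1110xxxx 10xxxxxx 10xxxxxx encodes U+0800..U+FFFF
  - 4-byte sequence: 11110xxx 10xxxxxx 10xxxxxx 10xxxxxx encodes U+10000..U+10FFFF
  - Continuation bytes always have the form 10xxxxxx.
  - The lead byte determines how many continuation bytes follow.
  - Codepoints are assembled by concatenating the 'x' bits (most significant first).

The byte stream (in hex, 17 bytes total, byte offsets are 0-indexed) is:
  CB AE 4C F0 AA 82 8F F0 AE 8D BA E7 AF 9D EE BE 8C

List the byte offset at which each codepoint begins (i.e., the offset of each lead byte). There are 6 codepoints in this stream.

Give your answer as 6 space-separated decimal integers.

Answer: 0 2 3 7 11 14

Derivation:
Byte[0]=CB: 2-byte lead, need 1 cont bytes. acc=0xB
Byte[1]=AE: continuation. acc=(acc<<6)|0x2E=0x2EE
Completed: cp=U+02EE (starts at byte 0)
Byte[2]=4C: 1-byte ASCII. cp=U+004C
Byte[3]=F0: 4-byte lead, need 3 cont bytes. acc=0x0
Byte[4]=AA: continuation. acc=(acc<<6)|0x2A=0x2A
Byte[5]=82: continuation. acc=(acc<<6)|0x02=0xA82
Byte[6]=8F: continuation. acc=(acc<<6)|0x0F=0x2A08F
Completed: cp=U+2A08F (starts at byte 3)
Byte[7]=F0: 4-byte lead, need 3 cont bytes. acc=0x0
Byte[8]=AE: continuation. acc=(acc<<6)|0x2E=0x2E
Byte[9]=8D: continuation. acc=(acc<<6)|0x0D=0xB8D
Byte[10]=BA: continuation. acc=(acc<<6)|0x3A=0x2E37A
Completed: cp=U+2E37A (starts at byte 7)
Byte[11]=E7: 3-byte lead, need 2 cont bytes. acc=0x7
Byte[12]=AF: continuation. acc=(acc<<6)|0x2F=0x1EF
Byte[13]=9D: continuation. acc=(acc<<6)|0x1D=0x7BDD
Completed: cp=U+7BDD (starts at byte 11)
Byte[14]=EE: 3-byte lead, need 2 cont bytes. acc=0xE
Byte[15]=BE: continuation. acc=(acc<<6)|0x3E=0x3BE
Byte[16]=8C: continuation. acc=(acc<<6)|0x0C=0xEF8C
Completed: cp=U+EF8C (starts at byte 14)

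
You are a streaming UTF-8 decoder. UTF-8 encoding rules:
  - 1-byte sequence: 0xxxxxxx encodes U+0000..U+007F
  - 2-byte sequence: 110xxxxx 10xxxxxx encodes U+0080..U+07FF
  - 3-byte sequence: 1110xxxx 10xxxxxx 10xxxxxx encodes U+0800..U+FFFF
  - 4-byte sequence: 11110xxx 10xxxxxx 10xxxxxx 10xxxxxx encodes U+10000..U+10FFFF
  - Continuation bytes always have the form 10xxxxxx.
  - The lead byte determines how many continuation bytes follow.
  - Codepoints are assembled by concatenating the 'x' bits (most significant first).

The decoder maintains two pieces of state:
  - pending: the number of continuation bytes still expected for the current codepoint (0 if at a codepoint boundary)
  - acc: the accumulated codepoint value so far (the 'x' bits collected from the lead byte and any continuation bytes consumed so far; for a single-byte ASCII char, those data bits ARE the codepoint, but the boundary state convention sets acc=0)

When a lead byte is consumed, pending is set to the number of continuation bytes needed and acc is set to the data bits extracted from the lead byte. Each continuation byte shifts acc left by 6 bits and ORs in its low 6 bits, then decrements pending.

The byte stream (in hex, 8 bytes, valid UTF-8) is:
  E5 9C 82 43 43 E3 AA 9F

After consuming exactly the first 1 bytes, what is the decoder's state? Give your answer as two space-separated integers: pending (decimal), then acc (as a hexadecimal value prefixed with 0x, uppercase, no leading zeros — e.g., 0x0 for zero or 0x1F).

Answer: 2 0x5

Derivation:
Byte[0]=E5: 3-byte lead. pending=2, acc=0x5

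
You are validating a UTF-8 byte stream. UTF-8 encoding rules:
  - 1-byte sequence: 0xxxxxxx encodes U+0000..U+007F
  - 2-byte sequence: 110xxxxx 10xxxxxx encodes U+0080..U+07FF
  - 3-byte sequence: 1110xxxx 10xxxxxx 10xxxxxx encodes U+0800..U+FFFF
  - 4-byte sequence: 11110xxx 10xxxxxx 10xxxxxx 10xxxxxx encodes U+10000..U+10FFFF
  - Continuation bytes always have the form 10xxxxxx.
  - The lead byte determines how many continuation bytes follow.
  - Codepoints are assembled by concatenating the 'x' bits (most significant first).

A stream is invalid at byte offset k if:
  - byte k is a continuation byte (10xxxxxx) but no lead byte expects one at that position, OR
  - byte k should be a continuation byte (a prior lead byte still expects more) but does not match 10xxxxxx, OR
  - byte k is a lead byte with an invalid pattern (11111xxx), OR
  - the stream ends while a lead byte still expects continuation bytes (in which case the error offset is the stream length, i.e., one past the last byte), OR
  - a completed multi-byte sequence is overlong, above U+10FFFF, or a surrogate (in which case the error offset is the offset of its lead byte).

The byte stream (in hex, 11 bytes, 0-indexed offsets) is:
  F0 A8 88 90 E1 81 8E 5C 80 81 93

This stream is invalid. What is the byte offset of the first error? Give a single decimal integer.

Byte[0]=F0: 4-byte lead, need 3 cont bytes. acc=0x0
Byte[1]=A8: continuation. acc=(acc<<6)|0x28=0x28
Byte[2]=88: continuation. acc=(acc<<6)|0x08=0xA08
Byte[3]=90: continuation. acc=(acc<<6)|0x10=0x28210
Completed: cp=U+28210 (starts at byte 0)
Byte[4]=E1: 3-byte lead, need 2 cont bytes. acc=0x1
Byte[5]=81: continuation. acc=(acc<<6)|0x01=0x41
Byte[6]=8E: continuation. acc=(acc<<6)|0x0E=0x104E
Completed: cp=U+104E (starts at byte 4)
Byte[7]=5C: 1-byte ASCII. cp=U+005C
Byte[8]=80: INVALID lead byte (not 0xxx/110x/1110/11110)

Answer: 8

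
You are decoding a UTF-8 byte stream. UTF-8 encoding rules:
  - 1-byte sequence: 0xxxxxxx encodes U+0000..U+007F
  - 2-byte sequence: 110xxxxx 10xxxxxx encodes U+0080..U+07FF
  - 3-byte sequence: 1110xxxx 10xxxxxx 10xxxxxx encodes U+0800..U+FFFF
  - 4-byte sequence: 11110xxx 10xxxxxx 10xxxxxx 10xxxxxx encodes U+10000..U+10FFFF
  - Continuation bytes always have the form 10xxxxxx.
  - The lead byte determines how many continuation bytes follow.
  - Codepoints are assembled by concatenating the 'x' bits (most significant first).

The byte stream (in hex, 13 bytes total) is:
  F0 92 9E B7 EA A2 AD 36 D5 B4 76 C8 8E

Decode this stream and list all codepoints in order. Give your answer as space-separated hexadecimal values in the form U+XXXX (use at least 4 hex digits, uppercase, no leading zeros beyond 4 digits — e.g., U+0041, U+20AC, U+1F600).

Byte[0]=F0: 4-byte lead, need 3 cont bytes. acc=0x0
Byte[1]=92: continuation. acc=(acc<<6)|0x12=0x12
Byte[2]=9E: continuation. acc=(acc<<6)|0x1E=0x49E
Byte[3]=B7: continuation. acc=(acc<<6)|0x37=0x127B7
Completed: cp=U+127B7 (starts at byte 0)
Byte[4]=EA: 3-byte lead, need 2 cont bytes. acc=0xA
Byte[5]=A2: continuation. acc=(acc<<6)|0x22=0x2A2
Byte[6]=AD: continuation. acc=(acc<<6)|0x2D=0xA8AD
Completed: cp=U+A8AD (starts at byte 4)
Byte[7]=36: 1-byte ASCII. cp=U+0036
Byte[8]=D5: 2-byte lead, need 1 cont bytes. acc=0x15
Byte[9]=B4: continuation. acc=(acc<<6)|0x34=0x574
Completed: cp=U+0574 (starts at byte 8)
Byte[10]=76: 1-byte ASCII. cp=U+0076
Byte[11]=C8: 2-byte lead, need 1 cont bytes. acc=0x8
Byte[12]=8E: continuation. acc=(acc<<6)|0x0E=0x20E
Completed: cp=U+020E (starts at byte 11)

Answer: U+127B7 U+A8AD U+0036 U+0574 U+0076 U+020E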